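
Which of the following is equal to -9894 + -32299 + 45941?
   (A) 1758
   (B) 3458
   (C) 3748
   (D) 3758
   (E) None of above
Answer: C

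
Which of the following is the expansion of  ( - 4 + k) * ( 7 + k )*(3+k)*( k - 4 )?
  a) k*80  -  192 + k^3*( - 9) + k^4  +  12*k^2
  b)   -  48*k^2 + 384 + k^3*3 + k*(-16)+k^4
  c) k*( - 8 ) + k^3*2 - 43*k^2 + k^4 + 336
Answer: c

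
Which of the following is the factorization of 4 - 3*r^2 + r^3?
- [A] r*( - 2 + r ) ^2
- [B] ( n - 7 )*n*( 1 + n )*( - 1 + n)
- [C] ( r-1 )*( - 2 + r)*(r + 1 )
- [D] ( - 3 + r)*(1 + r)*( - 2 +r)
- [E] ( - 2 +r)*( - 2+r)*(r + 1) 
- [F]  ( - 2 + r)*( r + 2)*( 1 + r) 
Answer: E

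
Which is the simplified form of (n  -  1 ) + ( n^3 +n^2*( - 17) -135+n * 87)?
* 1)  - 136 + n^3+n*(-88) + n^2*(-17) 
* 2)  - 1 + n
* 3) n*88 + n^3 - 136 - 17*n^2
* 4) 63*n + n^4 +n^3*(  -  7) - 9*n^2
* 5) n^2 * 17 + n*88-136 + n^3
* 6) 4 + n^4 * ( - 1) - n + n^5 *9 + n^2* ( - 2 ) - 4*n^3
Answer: 3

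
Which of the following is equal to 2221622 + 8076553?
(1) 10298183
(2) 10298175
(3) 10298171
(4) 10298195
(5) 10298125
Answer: 2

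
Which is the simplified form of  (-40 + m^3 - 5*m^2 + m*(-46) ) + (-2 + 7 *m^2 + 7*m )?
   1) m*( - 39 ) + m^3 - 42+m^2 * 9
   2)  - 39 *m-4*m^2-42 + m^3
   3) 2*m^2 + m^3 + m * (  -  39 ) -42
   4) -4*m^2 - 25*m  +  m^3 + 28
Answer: 3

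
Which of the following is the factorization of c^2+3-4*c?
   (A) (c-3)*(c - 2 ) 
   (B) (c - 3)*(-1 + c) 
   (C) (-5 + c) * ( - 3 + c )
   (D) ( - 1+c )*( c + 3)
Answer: B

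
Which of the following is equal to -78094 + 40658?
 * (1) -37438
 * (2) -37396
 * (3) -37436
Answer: 3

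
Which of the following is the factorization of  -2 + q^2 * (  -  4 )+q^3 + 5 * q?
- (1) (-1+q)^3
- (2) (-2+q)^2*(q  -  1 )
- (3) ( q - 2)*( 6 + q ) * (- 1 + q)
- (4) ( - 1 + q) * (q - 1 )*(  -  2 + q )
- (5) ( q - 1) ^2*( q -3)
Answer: 4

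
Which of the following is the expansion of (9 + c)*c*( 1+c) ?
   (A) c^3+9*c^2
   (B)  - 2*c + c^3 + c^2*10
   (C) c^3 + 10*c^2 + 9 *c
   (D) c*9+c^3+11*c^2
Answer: C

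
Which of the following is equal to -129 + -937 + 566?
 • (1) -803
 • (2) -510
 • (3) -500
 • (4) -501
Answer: 3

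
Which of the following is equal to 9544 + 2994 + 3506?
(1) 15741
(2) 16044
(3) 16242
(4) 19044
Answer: 2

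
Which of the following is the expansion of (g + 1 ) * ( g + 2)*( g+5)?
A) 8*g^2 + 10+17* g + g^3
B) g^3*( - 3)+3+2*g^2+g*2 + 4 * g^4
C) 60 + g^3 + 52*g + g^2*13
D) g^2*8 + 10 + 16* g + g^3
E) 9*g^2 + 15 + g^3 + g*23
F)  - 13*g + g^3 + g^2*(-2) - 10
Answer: A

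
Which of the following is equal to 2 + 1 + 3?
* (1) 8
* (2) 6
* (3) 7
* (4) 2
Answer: 2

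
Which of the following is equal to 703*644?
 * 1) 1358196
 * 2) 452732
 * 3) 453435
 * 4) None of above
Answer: 2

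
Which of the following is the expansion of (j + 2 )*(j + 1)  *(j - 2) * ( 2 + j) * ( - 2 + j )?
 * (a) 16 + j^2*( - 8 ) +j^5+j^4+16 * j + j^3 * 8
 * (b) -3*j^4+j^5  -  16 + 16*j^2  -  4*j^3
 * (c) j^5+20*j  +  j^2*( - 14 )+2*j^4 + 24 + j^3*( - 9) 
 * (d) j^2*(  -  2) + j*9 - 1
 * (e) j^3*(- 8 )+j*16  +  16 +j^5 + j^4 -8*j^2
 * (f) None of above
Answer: e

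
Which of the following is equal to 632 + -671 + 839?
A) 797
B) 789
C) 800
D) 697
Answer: C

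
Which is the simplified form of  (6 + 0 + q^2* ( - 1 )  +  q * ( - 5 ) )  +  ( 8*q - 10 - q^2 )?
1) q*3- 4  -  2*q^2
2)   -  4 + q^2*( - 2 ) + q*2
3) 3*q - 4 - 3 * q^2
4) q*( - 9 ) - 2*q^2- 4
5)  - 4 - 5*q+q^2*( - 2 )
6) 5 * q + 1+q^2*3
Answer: 1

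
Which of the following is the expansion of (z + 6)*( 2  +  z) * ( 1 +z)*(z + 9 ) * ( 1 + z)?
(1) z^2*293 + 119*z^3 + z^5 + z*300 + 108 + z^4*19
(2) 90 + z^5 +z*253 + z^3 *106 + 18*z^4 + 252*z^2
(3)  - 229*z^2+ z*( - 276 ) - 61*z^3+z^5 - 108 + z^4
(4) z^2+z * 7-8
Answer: 1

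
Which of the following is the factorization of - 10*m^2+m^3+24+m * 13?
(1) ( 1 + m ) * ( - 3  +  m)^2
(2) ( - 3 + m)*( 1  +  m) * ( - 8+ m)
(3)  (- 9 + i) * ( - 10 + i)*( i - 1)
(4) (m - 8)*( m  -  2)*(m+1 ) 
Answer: 2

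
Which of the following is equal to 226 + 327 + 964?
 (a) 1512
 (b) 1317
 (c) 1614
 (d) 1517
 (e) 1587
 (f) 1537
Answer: d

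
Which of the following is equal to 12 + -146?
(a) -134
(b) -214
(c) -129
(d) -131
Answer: a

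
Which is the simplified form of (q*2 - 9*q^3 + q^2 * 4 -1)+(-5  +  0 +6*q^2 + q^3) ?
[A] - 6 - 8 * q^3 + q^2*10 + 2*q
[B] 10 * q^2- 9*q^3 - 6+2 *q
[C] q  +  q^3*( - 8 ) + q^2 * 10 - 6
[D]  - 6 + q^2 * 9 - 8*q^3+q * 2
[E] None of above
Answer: A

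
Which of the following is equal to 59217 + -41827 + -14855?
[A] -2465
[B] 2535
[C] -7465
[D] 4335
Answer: B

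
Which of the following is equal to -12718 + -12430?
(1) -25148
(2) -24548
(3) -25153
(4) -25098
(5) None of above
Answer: 1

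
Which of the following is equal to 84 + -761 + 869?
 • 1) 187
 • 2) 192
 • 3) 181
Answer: 2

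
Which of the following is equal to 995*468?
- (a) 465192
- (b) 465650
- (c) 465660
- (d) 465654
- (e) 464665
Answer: c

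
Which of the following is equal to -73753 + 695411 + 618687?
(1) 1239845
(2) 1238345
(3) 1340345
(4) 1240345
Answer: 4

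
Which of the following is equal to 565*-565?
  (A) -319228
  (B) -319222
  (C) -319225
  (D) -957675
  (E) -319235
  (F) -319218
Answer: C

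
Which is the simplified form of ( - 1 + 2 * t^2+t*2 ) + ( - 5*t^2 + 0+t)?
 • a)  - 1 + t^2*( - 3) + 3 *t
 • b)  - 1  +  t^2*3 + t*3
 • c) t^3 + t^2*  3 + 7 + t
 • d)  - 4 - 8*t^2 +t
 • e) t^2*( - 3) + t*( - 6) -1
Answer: a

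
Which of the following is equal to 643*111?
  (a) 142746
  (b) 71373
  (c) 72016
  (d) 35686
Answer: b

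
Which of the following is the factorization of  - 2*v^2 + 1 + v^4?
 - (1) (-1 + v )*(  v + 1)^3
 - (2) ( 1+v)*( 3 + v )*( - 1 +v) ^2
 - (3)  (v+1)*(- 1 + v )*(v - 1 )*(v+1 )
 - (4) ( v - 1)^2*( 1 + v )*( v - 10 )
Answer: 3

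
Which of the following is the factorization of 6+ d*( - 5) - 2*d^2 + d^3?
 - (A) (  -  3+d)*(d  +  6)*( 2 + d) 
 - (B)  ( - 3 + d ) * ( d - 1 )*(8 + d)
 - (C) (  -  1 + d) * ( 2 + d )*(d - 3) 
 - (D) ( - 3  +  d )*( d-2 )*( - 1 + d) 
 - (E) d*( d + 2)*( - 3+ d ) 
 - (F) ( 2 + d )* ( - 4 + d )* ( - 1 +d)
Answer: C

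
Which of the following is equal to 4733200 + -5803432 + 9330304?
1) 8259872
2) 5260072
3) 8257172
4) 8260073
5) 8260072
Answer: 5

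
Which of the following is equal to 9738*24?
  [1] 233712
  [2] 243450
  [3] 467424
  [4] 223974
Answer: 1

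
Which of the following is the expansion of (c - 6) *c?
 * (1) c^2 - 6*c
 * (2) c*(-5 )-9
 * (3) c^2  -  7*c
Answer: 1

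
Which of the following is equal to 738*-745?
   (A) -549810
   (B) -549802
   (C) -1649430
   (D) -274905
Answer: A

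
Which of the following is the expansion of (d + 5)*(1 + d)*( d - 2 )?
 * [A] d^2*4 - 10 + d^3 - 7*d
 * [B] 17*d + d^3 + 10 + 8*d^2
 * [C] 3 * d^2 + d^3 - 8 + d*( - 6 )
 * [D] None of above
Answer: A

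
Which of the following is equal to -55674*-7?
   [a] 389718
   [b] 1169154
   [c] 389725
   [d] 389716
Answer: a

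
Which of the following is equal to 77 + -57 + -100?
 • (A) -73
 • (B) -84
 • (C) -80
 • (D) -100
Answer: C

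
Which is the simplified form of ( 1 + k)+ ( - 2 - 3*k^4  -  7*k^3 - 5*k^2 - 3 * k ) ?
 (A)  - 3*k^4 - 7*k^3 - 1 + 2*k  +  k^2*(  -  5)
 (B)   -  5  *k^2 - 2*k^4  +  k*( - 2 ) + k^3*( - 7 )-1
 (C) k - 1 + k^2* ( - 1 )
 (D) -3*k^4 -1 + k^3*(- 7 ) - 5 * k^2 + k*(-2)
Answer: D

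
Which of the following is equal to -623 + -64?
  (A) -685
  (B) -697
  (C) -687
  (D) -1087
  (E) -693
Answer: C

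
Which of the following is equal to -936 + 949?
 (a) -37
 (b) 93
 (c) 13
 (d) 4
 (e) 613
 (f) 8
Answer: c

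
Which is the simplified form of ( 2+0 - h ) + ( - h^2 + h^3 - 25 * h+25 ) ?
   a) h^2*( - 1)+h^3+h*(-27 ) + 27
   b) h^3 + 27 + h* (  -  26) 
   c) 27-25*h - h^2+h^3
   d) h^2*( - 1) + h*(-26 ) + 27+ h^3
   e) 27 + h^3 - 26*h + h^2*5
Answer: d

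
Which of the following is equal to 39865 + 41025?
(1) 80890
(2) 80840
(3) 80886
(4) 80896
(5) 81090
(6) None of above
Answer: 1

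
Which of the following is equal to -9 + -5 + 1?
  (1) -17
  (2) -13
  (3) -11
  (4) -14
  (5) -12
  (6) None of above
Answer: 2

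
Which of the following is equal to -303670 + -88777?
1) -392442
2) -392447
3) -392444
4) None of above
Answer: 2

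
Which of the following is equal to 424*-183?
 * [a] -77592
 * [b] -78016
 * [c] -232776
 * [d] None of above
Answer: a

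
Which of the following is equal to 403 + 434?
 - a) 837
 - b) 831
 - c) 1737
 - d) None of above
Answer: a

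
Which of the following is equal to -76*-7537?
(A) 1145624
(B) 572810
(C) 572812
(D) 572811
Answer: C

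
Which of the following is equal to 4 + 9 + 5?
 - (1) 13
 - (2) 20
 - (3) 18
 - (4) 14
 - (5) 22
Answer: 3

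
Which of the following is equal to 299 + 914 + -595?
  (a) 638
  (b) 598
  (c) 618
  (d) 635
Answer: c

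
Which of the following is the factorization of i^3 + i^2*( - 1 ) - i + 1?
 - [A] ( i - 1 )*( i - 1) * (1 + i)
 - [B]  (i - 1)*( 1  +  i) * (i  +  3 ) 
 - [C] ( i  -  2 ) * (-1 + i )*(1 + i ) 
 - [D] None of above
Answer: A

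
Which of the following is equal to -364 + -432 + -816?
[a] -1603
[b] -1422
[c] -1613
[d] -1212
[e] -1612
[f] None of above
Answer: e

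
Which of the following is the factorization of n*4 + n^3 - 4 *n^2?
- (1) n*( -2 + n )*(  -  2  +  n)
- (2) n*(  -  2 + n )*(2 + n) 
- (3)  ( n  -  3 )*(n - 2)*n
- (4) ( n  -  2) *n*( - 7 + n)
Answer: 1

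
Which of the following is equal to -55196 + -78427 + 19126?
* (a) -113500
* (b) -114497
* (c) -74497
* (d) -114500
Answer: b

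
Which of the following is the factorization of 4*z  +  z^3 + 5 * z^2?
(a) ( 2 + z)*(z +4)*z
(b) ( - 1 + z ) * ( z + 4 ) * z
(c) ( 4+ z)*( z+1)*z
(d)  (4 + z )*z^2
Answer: c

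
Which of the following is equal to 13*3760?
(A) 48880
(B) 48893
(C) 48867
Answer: A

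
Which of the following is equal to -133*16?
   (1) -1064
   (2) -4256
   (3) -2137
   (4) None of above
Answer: 4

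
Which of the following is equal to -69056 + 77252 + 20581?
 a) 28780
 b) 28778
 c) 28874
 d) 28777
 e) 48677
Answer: d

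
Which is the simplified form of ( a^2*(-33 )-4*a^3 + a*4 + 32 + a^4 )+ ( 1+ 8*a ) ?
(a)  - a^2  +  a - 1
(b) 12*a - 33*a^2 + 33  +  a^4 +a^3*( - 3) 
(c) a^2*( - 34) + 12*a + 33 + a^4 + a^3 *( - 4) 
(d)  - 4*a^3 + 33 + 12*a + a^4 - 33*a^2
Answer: d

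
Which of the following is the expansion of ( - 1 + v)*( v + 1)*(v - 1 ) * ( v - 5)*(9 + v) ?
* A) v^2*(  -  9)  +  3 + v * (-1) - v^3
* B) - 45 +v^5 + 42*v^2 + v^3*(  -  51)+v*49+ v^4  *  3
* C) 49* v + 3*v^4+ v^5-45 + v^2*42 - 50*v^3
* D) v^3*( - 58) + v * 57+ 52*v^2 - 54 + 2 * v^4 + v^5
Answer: C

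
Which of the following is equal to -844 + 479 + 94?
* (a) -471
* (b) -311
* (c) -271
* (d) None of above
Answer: c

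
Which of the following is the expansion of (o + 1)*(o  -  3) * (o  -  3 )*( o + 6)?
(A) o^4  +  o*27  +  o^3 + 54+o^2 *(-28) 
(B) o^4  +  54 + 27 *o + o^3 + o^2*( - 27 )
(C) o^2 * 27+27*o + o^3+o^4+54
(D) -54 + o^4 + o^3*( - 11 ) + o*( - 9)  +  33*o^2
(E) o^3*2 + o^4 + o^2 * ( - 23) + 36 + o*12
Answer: B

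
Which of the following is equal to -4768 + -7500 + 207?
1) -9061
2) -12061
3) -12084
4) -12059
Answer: 2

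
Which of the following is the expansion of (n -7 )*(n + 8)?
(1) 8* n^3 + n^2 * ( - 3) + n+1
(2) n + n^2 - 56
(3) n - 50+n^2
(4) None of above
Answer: 2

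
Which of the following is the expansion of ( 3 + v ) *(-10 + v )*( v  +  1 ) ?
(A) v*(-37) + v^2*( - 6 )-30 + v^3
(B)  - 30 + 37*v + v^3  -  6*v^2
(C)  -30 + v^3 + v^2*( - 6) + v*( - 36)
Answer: A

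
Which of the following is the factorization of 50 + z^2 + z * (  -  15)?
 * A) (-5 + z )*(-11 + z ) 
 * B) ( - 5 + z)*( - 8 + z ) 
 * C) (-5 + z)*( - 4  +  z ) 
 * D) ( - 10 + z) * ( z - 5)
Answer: D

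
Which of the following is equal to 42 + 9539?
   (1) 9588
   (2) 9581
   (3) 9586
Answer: 2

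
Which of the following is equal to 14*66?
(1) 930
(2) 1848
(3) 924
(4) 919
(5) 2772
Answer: 3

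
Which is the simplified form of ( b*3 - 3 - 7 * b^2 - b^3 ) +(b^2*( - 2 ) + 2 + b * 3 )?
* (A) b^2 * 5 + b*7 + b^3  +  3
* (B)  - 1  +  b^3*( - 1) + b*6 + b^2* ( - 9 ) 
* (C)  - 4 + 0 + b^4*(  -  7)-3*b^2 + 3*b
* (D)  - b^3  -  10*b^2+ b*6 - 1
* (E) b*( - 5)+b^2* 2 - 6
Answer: B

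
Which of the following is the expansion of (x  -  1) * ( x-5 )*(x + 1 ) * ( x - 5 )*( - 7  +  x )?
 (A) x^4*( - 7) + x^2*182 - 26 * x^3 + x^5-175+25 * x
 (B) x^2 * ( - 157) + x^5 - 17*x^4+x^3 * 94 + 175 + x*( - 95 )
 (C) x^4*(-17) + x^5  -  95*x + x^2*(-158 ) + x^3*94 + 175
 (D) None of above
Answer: C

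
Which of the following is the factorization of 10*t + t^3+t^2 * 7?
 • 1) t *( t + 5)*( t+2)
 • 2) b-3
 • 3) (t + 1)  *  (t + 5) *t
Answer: 1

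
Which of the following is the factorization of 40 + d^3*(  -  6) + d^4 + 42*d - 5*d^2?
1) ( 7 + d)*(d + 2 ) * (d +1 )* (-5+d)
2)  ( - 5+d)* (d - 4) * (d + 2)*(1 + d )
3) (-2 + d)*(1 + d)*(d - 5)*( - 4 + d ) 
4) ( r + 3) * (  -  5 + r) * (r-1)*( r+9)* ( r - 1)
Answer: 2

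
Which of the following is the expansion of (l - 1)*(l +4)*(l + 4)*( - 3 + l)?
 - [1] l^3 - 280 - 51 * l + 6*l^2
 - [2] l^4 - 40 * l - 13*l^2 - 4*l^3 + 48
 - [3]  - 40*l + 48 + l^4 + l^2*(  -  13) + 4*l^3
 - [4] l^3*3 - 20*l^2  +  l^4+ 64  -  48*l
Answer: 3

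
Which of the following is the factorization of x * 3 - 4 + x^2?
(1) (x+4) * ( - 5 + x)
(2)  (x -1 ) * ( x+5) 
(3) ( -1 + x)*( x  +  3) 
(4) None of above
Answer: 4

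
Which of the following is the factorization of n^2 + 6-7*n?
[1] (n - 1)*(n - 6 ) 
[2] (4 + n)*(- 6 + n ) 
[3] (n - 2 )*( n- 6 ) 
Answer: 1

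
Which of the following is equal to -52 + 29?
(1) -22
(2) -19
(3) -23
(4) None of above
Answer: 3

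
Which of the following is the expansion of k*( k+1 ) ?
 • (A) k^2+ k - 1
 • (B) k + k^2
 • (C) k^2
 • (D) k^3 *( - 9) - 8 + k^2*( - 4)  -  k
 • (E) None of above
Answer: B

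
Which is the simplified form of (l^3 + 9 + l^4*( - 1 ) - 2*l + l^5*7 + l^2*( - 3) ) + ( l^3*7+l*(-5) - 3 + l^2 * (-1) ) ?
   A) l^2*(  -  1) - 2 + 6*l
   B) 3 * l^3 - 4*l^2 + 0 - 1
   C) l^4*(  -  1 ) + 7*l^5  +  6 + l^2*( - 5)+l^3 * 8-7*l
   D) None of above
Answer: D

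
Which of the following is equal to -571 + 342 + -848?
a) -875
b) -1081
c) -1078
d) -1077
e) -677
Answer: d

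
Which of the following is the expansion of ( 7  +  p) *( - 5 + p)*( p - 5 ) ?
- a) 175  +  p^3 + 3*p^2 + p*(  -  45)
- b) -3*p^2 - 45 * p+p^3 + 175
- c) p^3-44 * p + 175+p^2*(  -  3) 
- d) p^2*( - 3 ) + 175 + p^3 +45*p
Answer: b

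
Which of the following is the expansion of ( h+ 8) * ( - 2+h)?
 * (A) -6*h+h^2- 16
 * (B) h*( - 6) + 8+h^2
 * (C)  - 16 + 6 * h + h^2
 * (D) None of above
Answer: C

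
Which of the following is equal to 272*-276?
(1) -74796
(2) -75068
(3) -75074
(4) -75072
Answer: 4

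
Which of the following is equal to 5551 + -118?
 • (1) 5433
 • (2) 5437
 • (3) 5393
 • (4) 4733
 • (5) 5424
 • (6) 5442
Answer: 1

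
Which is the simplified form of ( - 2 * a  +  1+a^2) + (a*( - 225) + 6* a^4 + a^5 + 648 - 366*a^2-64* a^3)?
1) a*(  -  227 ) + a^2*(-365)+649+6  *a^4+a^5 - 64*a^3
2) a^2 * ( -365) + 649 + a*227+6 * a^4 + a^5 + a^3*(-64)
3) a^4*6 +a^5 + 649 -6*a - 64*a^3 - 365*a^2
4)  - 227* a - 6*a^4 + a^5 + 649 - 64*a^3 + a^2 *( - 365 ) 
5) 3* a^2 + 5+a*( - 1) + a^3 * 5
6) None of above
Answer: 1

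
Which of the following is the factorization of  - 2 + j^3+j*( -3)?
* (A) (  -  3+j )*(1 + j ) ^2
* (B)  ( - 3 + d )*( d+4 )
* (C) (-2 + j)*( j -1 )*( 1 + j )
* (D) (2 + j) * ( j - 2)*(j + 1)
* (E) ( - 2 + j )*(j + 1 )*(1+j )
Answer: E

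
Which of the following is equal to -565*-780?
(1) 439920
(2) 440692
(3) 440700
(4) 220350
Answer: 3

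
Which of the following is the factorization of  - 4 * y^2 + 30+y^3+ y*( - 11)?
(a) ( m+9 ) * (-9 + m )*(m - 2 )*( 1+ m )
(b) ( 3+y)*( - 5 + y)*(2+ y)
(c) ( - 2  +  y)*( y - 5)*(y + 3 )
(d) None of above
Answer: c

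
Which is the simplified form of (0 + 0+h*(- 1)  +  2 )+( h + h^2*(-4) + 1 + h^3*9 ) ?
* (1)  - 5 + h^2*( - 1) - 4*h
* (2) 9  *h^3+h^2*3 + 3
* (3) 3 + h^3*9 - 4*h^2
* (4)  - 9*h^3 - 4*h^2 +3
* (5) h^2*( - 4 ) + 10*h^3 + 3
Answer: 3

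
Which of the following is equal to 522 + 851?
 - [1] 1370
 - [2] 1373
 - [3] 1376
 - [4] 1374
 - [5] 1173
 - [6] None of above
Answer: 2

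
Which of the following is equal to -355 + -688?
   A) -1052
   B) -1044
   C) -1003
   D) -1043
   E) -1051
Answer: D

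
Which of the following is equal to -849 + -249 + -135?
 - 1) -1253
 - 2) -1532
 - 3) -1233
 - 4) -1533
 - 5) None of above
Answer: 3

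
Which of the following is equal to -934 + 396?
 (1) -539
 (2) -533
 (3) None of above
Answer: 3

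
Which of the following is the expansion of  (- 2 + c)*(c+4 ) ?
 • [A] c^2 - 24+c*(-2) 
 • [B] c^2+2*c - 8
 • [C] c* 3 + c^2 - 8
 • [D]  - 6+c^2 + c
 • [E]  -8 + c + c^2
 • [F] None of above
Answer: B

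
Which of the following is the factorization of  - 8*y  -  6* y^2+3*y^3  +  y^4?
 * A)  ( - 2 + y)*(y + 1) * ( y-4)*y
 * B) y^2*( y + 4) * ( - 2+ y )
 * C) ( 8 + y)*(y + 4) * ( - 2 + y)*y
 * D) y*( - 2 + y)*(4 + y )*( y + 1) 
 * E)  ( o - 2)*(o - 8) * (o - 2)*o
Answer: D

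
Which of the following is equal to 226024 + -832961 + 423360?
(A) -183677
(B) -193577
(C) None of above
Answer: C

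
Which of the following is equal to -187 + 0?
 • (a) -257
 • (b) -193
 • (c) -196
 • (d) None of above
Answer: d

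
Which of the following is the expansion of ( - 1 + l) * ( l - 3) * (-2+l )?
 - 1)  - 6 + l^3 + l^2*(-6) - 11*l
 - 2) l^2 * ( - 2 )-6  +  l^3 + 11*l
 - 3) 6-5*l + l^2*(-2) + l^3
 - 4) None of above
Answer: 4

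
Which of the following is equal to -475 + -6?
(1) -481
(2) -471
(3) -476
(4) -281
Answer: 1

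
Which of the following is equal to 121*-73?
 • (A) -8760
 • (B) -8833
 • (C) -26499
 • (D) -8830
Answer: B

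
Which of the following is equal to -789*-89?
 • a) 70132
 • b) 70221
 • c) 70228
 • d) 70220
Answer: b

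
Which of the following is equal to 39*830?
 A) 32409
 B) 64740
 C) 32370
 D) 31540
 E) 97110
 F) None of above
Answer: C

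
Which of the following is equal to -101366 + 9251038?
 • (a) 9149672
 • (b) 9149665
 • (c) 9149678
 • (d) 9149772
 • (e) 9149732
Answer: a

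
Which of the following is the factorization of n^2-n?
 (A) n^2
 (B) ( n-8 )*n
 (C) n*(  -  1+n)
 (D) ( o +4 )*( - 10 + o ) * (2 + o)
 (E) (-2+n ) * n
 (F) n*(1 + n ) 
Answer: C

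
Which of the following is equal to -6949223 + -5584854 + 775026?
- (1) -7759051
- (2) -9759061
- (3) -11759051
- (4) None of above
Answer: 3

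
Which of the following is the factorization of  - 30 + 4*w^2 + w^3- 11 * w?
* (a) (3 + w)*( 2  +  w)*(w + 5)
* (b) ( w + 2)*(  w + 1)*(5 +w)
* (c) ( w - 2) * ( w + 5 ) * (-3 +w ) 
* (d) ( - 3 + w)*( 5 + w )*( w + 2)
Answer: d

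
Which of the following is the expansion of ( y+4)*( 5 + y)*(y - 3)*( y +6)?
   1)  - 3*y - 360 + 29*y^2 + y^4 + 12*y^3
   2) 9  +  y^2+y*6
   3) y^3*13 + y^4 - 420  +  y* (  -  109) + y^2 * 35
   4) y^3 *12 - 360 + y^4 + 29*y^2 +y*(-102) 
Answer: 4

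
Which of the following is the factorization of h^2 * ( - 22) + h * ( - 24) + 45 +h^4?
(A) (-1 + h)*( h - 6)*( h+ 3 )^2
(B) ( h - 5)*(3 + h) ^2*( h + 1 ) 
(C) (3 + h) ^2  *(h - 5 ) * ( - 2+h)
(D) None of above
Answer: D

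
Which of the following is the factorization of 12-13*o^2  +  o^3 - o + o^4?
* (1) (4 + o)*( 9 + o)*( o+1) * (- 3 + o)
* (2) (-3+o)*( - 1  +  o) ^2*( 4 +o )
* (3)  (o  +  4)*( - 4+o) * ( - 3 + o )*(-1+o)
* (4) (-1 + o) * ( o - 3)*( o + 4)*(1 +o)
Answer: 4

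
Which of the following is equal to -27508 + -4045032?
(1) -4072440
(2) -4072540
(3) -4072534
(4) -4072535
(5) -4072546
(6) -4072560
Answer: 2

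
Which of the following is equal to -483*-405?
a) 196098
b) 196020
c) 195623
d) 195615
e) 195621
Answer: d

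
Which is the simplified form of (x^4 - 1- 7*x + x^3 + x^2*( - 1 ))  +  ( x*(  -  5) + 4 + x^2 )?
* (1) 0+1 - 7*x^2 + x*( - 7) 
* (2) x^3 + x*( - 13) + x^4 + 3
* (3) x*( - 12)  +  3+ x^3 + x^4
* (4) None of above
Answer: 3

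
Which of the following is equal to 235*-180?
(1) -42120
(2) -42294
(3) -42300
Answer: 3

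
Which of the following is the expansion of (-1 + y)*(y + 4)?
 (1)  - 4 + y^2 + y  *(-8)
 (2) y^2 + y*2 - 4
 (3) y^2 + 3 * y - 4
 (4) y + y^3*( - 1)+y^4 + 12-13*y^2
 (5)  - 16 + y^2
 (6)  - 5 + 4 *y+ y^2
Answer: 3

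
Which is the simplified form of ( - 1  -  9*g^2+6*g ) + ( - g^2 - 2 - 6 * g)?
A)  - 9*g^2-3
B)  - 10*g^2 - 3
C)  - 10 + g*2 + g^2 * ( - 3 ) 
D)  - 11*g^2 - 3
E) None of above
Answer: B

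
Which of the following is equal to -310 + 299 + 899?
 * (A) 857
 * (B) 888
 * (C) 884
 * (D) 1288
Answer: B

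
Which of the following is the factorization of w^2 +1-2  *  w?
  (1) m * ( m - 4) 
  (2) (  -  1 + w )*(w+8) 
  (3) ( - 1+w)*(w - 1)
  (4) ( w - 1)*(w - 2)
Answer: 3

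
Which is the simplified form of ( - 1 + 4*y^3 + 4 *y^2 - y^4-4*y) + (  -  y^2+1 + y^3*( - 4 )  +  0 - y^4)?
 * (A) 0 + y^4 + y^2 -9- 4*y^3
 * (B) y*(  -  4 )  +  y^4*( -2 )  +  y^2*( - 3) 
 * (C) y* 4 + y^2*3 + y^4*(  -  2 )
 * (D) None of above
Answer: D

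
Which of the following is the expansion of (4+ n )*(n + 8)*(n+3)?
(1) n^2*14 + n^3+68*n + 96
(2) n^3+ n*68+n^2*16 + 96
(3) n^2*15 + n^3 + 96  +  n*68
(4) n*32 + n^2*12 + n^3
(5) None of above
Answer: 3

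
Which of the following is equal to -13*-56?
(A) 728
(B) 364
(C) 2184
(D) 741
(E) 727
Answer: A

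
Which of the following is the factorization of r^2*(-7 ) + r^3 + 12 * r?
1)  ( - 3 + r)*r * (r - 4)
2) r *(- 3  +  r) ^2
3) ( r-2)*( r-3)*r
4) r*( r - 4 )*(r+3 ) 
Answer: 1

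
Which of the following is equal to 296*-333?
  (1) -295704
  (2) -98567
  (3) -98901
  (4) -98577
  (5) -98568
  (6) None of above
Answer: 5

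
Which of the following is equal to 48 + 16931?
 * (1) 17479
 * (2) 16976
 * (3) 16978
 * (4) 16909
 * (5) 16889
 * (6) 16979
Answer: 6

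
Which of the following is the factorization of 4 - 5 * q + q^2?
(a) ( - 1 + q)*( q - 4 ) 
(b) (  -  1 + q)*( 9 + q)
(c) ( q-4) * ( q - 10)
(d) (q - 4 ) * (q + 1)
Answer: a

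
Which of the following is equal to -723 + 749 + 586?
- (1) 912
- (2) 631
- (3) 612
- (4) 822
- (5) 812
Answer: 3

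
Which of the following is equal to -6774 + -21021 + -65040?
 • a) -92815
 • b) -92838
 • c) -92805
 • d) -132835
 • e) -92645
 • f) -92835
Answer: f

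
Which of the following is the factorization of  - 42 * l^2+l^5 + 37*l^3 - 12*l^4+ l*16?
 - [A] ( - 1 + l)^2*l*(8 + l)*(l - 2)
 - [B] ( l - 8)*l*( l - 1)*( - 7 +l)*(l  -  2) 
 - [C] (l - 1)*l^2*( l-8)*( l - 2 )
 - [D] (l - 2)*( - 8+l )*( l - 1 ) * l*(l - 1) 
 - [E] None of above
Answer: D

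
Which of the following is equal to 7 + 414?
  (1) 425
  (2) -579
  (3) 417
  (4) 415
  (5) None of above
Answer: 5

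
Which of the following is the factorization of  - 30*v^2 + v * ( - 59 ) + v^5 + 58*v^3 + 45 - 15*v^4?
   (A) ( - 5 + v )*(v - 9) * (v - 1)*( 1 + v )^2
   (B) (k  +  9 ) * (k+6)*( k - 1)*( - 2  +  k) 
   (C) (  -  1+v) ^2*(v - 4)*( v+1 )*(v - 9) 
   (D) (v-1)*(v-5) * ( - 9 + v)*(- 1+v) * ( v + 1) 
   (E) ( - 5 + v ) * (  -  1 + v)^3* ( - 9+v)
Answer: D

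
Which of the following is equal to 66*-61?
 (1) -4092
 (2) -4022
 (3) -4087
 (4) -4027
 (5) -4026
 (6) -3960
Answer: 5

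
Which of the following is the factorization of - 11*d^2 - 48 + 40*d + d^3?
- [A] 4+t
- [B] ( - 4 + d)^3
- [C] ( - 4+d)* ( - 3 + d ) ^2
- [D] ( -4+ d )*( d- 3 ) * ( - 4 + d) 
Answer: D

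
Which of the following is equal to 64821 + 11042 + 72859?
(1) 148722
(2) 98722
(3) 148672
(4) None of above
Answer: 1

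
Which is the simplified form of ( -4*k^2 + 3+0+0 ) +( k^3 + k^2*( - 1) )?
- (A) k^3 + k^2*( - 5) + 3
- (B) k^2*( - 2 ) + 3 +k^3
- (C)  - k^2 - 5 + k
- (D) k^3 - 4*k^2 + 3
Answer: A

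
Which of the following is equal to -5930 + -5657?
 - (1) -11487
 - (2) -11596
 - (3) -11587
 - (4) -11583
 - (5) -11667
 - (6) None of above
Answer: 3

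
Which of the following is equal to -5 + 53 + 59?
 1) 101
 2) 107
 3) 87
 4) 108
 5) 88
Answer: 2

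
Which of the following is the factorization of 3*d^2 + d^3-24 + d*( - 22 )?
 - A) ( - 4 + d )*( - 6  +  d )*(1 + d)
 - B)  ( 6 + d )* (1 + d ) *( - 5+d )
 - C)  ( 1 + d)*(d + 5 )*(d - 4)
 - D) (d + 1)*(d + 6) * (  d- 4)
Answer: D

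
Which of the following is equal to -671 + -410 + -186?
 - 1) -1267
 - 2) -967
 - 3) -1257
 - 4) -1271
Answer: 1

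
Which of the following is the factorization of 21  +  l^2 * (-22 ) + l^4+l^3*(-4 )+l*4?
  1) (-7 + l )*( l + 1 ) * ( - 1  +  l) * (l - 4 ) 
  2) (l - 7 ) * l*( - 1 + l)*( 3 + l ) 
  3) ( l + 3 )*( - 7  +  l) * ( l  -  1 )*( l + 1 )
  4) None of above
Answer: 3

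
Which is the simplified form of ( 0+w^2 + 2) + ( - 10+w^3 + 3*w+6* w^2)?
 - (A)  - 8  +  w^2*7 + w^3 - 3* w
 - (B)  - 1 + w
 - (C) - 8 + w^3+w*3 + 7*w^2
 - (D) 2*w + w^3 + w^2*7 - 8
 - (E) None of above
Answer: C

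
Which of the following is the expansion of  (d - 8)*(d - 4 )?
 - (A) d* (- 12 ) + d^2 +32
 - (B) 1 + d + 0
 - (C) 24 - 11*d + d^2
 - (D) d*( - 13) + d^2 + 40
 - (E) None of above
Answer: A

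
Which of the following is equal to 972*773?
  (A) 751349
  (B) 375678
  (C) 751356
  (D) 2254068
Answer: C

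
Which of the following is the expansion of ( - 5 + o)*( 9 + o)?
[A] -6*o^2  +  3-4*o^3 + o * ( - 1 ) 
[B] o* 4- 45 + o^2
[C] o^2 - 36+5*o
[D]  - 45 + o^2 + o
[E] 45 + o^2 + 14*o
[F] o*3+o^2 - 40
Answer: B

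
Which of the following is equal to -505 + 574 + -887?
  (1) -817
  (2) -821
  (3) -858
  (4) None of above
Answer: 4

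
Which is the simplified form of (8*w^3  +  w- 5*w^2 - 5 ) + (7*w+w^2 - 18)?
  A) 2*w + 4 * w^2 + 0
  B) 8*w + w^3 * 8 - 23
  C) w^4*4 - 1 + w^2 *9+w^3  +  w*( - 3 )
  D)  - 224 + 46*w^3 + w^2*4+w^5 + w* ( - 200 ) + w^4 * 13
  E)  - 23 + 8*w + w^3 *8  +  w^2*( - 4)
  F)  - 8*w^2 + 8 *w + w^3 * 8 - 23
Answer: E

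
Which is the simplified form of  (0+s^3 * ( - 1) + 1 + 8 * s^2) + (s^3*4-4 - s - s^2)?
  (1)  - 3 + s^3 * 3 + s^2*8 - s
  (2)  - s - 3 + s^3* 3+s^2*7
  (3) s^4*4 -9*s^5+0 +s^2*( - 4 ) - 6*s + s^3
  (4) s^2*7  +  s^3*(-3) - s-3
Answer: 2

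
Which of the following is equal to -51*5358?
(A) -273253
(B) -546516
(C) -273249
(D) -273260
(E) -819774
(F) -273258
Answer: F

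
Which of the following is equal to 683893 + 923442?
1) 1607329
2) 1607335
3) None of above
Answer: 2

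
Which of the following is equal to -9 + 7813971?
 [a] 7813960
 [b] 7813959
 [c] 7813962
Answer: c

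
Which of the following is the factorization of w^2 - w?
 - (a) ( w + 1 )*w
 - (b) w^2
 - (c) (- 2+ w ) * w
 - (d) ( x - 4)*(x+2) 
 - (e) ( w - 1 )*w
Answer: e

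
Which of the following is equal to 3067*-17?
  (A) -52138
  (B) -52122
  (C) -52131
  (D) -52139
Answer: D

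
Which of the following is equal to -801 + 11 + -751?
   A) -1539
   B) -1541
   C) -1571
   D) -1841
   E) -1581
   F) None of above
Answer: B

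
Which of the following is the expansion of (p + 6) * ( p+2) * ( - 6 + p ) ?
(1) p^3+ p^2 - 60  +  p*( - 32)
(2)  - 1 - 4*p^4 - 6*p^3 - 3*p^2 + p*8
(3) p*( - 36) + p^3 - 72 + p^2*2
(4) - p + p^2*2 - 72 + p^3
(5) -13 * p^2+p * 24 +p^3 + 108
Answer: 3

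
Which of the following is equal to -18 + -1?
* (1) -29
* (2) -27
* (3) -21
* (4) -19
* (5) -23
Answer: 4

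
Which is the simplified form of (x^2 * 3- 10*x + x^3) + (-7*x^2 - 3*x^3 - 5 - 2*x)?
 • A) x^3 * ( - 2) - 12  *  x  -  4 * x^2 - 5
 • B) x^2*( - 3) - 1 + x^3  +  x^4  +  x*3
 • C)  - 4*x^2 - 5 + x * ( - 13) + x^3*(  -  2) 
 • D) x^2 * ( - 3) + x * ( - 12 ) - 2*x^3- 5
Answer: A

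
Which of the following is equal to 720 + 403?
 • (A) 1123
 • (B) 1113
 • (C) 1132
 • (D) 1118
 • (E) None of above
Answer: A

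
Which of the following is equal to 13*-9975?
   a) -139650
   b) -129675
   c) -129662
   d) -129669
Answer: b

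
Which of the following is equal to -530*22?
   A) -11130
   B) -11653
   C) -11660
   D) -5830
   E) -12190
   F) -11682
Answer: C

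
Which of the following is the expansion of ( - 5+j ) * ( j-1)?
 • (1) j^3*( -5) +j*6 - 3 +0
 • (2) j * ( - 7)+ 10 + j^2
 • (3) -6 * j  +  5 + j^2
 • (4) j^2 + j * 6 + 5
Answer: 3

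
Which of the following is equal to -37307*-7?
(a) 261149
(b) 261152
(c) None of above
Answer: a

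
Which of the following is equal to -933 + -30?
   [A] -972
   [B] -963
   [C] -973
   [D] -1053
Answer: B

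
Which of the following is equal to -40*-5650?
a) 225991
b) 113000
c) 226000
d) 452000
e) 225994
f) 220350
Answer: c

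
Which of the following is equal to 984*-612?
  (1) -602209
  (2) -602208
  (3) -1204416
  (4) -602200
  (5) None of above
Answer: 2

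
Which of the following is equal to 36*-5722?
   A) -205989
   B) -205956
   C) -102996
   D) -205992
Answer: D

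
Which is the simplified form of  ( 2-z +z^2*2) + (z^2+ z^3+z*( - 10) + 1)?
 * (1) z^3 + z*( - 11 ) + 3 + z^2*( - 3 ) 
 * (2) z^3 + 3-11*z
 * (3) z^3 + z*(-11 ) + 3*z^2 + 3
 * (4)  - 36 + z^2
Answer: 3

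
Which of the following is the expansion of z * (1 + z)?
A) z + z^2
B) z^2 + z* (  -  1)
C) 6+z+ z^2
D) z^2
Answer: A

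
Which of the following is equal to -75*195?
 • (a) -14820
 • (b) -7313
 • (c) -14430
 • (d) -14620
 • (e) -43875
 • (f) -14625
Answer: f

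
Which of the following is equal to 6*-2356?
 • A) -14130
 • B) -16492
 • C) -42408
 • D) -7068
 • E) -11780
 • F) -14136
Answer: F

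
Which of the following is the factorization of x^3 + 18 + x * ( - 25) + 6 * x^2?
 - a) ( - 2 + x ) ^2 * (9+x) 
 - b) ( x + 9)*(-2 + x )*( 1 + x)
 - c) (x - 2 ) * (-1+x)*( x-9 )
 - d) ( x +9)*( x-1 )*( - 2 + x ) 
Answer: d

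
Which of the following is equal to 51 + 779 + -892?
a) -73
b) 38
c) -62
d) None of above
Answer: c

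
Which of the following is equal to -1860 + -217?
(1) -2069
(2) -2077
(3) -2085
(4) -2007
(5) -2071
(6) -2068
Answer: 2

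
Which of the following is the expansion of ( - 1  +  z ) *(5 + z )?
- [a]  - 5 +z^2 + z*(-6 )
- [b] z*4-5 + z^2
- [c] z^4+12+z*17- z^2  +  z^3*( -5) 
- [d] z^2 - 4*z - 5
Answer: b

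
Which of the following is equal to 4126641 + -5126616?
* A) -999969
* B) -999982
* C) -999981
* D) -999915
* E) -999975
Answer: E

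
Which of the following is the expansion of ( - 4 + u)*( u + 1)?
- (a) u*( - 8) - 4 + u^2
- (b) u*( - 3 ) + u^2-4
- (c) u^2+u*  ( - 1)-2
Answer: b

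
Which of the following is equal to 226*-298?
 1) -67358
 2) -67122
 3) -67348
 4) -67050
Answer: 3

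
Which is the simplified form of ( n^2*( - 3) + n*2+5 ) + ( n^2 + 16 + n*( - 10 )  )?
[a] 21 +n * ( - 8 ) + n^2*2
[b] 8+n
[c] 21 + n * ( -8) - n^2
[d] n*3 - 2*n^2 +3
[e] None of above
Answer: e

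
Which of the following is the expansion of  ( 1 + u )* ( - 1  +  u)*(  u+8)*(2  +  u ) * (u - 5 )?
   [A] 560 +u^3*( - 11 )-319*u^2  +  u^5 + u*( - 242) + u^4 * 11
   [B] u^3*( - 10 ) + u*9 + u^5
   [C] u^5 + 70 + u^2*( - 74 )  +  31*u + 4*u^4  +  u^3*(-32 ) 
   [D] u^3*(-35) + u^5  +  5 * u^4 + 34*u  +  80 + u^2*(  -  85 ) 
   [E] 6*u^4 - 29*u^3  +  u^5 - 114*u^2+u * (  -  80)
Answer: D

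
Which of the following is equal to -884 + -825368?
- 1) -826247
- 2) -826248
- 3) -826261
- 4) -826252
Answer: 4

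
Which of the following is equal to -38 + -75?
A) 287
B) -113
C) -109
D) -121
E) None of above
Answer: B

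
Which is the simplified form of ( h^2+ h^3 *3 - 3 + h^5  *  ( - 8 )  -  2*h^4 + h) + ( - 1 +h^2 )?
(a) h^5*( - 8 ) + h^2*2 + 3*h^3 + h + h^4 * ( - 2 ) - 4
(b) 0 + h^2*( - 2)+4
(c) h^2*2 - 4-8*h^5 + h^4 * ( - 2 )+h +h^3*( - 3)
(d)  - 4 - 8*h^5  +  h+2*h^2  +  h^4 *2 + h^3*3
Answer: a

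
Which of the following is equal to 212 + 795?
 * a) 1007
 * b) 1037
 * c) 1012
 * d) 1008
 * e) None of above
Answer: a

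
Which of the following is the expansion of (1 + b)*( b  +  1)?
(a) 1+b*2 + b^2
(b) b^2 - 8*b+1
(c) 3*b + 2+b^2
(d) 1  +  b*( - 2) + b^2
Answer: a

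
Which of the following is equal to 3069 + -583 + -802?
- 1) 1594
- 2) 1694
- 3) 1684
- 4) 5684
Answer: 3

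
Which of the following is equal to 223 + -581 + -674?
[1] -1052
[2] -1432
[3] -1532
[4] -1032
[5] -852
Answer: 4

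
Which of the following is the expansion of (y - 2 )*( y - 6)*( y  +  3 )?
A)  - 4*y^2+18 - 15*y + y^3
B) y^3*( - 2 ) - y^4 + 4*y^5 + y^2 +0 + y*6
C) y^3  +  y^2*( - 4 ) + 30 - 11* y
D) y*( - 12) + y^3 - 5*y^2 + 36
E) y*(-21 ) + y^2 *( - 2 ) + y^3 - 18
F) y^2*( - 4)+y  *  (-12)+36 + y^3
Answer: D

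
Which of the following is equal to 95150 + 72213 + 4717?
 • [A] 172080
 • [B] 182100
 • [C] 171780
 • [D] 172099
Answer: A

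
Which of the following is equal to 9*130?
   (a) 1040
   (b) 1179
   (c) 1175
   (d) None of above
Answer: d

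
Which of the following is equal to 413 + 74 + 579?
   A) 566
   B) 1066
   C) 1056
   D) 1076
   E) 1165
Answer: B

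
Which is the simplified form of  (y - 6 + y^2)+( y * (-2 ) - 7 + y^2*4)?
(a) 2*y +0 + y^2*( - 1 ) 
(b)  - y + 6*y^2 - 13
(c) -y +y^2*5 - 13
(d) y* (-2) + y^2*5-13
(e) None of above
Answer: c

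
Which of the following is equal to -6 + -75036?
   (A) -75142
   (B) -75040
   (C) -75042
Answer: C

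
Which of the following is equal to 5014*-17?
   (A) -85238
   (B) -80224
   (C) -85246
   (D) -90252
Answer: A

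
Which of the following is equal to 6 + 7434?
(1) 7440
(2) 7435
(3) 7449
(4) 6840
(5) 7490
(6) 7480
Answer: 1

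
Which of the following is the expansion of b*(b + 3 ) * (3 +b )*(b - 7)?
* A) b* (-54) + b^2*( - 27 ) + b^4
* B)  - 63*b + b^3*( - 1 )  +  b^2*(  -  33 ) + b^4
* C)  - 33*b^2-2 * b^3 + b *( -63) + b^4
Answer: B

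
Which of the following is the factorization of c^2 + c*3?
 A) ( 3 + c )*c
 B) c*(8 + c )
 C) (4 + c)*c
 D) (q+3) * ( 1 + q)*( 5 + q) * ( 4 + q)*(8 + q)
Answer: A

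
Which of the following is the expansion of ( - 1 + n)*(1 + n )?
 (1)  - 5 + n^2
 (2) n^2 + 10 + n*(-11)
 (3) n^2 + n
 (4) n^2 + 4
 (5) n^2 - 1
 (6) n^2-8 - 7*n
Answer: 5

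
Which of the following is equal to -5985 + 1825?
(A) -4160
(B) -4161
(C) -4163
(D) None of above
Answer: A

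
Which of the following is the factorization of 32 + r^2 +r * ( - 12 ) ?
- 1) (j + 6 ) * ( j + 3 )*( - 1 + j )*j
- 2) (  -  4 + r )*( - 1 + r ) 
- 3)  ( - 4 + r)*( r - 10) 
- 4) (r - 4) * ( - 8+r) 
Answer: 4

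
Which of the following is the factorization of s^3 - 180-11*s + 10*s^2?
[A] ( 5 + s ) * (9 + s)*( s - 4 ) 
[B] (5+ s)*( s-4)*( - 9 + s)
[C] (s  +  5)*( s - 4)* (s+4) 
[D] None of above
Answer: A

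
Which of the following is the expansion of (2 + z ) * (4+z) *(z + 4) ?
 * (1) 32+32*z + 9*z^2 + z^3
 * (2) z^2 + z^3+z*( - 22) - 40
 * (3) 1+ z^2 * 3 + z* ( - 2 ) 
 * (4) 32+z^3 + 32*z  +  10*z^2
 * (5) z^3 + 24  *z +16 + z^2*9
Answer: 4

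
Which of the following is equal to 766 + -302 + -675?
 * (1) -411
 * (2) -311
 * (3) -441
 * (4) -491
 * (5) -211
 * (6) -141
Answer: 5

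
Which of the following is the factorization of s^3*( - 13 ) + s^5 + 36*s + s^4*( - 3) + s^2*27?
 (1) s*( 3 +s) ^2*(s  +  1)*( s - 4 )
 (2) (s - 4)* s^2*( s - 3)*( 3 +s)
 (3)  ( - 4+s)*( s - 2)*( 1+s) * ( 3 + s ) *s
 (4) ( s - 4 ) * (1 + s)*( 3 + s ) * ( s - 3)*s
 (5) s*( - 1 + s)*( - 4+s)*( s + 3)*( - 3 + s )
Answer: 4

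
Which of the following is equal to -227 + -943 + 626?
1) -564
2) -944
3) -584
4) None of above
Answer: 4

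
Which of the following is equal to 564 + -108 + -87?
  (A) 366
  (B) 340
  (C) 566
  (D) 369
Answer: D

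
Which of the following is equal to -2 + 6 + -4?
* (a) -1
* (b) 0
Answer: b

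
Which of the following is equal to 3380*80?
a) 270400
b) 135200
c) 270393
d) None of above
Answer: a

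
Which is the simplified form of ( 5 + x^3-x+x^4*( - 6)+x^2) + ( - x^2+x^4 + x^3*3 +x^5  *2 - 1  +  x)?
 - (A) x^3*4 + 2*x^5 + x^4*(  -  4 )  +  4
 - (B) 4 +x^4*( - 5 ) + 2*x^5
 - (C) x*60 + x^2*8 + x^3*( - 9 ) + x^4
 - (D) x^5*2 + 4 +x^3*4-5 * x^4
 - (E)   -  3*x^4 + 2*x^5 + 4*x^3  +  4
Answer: D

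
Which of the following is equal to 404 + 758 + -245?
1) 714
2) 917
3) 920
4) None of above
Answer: 2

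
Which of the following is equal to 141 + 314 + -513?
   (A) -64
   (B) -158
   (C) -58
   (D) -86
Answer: C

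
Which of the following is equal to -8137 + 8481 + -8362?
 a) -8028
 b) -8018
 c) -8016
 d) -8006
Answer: b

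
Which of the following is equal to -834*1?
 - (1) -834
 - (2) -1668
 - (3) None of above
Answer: 1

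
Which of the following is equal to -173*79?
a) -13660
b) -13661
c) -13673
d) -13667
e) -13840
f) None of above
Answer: d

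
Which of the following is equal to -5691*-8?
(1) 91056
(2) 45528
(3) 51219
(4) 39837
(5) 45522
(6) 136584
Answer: 2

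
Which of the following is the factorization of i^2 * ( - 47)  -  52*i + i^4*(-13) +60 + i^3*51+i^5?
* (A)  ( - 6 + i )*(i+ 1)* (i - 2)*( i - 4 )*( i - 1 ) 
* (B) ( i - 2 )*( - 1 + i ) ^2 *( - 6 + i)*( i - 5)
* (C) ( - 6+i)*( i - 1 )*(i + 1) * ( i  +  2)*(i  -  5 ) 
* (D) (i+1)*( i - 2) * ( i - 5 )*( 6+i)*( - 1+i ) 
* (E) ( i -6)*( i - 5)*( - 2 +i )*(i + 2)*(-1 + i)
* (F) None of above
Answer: F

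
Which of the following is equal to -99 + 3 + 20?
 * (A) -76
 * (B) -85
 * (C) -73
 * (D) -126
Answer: A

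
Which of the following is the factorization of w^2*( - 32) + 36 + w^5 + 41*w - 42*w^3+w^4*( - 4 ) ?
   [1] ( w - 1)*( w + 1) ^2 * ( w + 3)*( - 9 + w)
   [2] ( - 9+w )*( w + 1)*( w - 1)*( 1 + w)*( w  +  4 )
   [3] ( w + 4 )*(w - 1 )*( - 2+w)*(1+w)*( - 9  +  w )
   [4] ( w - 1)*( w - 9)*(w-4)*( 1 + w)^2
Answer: 2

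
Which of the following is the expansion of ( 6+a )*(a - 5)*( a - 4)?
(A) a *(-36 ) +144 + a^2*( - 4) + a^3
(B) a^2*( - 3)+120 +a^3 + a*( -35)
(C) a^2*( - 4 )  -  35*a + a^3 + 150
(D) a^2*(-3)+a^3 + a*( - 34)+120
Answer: D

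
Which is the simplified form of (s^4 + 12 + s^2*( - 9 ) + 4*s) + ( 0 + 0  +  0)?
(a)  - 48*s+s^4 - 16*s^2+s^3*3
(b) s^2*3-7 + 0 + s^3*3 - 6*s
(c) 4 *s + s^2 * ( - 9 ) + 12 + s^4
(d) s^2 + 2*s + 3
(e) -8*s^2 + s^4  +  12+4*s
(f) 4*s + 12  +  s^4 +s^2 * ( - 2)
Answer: c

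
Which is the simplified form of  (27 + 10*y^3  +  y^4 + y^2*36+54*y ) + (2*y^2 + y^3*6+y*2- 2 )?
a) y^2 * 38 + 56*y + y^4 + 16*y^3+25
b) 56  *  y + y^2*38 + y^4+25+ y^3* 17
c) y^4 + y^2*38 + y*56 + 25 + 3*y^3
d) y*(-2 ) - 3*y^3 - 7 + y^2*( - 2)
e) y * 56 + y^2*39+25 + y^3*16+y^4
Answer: a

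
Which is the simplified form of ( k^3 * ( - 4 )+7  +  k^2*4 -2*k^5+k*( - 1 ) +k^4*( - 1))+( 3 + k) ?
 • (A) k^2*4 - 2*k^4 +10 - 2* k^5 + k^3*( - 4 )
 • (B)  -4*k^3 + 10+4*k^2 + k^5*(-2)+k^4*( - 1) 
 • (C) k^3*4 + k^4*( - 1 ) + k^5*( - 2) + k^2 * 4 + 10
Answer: B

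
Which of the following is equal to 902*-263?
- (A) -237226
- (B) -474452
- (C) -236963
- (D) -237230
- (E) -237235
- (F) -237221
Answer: A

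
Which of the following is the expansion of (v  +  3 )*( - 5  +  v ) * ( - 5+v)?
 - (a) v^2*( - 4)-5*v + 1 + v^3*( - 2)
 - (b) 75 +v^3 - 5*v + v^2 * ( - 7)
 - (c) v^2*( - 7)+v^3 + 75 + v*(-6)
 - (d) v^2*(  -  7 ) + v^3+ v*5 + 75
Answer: b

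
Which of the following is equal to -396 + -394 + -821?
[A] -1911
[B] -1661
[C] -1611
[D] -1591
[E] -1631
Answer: C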